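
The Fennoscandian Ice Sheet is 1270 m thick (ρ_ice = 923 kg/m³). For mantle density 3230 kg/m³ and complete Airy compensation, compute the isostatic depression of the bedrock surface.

363 m

In Airy isostatic equilibrium: the ice load ρ_ice t is balanced by mantle displaced below, ρ_m s.
s = t ρ_ice / ρ_m = 1270 m × 923/3230 = 363 m.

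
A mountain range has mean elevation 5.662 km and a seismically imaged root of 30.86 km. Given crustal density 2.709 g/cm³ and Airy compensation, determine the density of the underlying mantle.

3.21 g/cm³

Airy balance: ρ_c h = (ρ_m − ρ_c) r → ρ_m = ρ_c (1 + h/r).
ρ_m = 2.709 × (1 + 5.662 km/30.86 km) = 3.21 g/cm³.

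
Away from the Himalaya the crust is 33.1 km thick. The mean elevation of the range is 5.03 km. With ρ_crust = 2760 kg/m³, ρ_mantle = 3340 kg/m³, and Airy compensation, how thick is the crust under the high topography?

Root depth r = h ρ_c / (ρ_m − ρ_c) = 5.03 km × 2760 / 580 = 23.94 km.
Total thickness = T + h + r = 33.1 km + 5.03 km + 23.94 km = 62.1 km.

62.1 km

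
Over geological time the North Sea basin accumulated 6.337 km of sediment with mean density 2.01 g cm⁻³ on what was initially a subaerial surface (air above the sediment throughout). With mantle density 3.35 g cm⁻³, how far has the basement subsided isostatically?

Subaerial load: s = t ρ_sed / ρ_m = 6.337 km × 2.01/3.35 = 3.8 km.

3.8 km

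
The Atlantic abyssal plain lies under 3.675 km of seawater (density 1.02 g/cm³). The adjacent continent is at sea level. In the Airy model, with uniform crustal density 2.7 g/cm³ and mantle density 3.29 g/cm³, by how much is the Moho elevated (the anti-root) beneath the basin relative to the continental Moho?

By Archimedes' principle applied to the lithosphere: replacing crust with seawater at the top is compensated by replacing crust with mantle at the base: d (ρ_c − ρ_w) = a (ρ_m − ρ_c).
a = d (ρ_c − ρ_w)/(ρ_m − ρ_c) = 3.675 km × 1.68/0.59 = 10.5 km.

10.5 km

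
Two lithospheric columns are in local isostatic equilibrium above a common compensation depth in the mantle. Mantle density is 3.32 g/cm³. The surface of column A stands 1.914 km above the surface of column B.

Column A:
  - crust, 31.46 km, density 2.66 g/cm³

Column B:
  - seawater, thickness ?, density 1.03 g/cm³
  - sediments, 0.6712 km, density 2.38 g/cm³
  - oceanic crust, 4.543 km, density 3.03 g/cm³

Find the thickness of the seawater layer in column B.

5.44 km

Take the compensation level at the base of the deeper column (depth z_c below the surface of column A) and equate Σ ρ_i t_i down to z_c; mantle fills any gap and the z_c terms cancel.
Column A: 31.46×2.66 + (z_c − 31.46)×3.32
Column B: 1.914×0 + x×1.03 + 0.6712×2.38 + 4.543×3.03 + (z_c − 1.914 − 5.2142 − x)×3.32
The z_c×3.32 term appears on both sides and cancels. Collect the known terms of each column as K = Σ(ρt)_known − 3.32 × (depth of known layers): K_A = 83.6836 − 3.32×31.46 = −20.7636; K_B = 15.362746 − 3.32×(1.914 + 5.2142) = −8.302878.
Balance: K_A = K_B − x×(3.32 − 1.03), so x = (K_B − K_A)/(3.32 − 1.03) = 12.4607/2.29 = 5.44 km.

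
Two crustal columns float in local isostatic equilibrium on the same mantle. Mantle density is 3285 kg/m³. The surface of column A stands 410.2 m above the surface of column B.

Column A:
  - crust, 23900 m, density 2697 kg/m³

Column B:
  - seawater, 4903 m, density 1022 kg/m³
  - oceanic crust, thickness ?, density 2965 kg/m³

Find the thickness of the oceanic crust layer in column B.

5030 m

Take the compensation level at the base of the deeper column (depth z_c below the surface of column A) and equate Σ ρ_i t_i down to z_c; mantle fills any gap and the z_c terms cancel.
Column A: 23900×2697 + (z_c − 23900)×3285
Column B: 410.2×0 + 4903×1022 + x×2965 + (z_c − 410.2 − 4903 − x)×3285
The z_c×3285 term appears on both sides and cancels. Collect the known terms of each column as K = Σ(ρt)_known − 3285 × (depth of known layers): K_A = 64458300 − 3285×23900 = −14053200; K_B = 5010866 − 3285×(410.2 + 4903) = −12442996.
Balance: K_A = K_B − x×(3285 − 2965), so x = (K_B − K_A)/(3285 − 2965) = 1610200/320 = 5030 m.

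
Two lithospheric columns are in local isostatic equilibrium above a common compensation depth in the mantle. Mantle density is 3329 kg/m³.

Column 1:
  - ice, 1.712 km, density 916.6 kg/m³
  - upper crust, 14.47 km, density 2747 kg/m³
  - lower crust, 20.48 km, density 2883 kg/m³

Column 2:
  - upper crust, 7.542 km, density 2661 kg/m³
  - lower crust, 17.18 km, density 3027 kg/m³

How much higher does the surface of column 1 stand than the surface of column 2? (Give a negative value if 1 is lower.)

3.44 km

For any compensation level in the mantle, the mantle terms cancel and isostasy reduces to e = (Σt_1 − Σt_2) − (Σ(ρt)_1 − Σ(ρt)_2) / ρ_m.
Σt_1 = 36.662 km; Σt_2 = 24.722 km; Σ(ρt)_1 = 100362.149; Σ(ρt)_2 = 72073.122 (in km·kg/m³).
e = (36.662 − 24.722) − (100362.149 − 72073.122) / 3329 = 3.44 km.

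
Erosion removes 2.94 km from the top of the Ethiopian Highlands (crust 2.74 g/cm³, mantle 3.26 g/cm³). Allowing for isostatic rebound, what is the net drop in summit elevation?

Rebound u = e ρ_c/ρ_m = 2.94 km × 2.74/3.26 = 2.471 km.
Net surface drop = e − u = 2.94 km − 2.471 km = e (ρ_m − ρ_c)/ρ_m = 0.469 km.

0.469 km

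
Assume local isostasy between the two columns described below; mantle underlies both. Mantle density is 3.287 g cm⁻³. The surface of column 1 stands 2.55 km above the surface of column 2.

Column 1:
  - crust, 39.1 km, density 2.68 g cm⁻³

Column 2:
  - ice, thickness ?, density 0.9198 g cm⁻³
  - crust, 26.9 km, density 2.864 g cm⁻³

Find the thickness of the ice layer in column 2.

1.68 km

Take the compensation level at the base of the deeper column (depth z_c below the surface of column 1) and equate Σ ρ_i t_i down to z_c; mantle fills any gap and the z_c terms cancel.
Column 1: 39.1×2.68 + (z_c − 39.1)×3.287
Column 2: 2.55×0 + x×0.9198 + 26.9×2.864 + (z_c − 2.55 − 26.9 − x)×3.287
The z_c×3.287 term appears on both sides and cancels. Collect the known terms of each column as K = Σ(ρt)_known − 3.287 × (depth of known layers): K_1 = 104.788 − 3.287×39.1 = −23.7337; K_2 = 77.0416 − 3.287×(2.55 + 26.9) = −19.76055.
Balance: K_1 = K_2 − x×(3.287 − 0.9198), so x = (K_2 − K_1)/(3.287 − 0.9198) = 3.97315/2.3672 = 1.68 km.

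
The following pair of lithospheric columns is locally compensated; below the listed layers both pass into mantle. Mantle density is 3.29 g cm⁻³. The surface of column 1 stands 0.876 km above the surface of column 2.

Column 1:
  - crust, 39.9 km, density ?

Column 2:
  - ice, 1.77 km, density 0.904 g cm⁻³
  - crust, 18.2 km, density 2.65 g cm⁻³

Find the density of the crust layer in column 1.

2.82 g cm⁻³

Take the compensation level at the base of the deeper column (depth z_c below the surface of column 1) and equate Σ ρ_i t_i down to z_c; mantle fills any gap and the z_c terms cancel.
Column 1: 39.9×ρ + (z_c − 39.9)×3.29
Column 2: 0.876×0 + 1.77×0.904 + 18.2×2.65 + (z_c − 0.876 − 19.97)×3.29
The z_c×3.29 term appears on both sides and cancels. Collect the known terms of each column as K = Σ(ρt)_known − 3.29 × (depth of known layers): K_1 = 0 − 3.29×39.9 = −131.271; K_2 = 49.83008 − 3.29×(0.876 + 19.97) = −18.75326.
Balance: K_1 + 39.9×ρ = K_2, so ρ = (K_2 − K_1)/39.9 = 112.518/39.9 = 2.82 g cm⁻³.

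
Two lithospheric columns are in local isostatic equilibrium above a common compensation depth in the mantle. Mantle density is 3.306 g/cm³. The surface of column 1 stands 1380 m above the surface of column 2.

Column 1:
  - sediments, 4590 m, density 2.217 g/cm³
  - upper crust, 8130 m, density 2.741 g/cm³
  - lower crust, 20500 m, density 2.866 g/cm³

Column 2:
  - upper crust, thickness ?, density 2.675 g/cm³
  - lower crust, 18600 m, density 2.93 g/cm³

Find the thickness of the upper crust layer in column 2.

11200 m

Take the compensation level at the base of the deeper column (depth z_c below the surface of column 1) and equate Σ ρ_i t_i down to z_c; mantle fills any gap and the z_c terms cancel.
Column 1: 4590×2.217 + 8130×2.741 + 20500×2.866 + (z_c − 33220)×3.306
Column 2: 1380×0 + x×2.675 + 18600×2.93 + (z_c − 1380 − 18600 − x)×3.306
The z_c×3.306 term appears on both sides and cancels. Collect the known terms of each column as K = Σ(ρt)_known − 3.306 × (depth of known layers): K_1 = 91213.36 − 3.306×33220 = −18611.96; K_2 = 54498 − 3.306×(1380 + 18600) = −11555.88.
Balance: K_1 = K_2 − x×(3.306 − 2.675), so x = (K_2 − K_1)/(3.306 − 2.675) = 7056.08/0.631 = 11200 m.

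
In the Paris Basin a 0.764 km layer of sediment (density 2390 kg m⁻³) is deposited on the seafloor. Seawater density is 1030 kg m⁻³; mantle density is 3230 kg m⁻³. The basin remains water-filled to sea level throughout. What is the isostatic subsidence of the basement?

0.472 km

Submarine loading: the sediment displaces seawater, and the subsidence is in turn flooded, so s (ρ_m − ρ_w) = t (ρ_sed − ρ_w).
s = 0.764 km × (2390 − 1030) / (3230 − 1030) = 0.472 km.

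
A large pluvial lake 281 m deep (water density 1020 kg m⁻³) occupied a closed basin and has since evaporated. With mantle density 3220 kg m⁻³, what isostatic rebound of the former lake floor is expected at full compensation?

89 m

u = d ρ_w/ρ_m = 281 m × 1020/3220 = 89 m.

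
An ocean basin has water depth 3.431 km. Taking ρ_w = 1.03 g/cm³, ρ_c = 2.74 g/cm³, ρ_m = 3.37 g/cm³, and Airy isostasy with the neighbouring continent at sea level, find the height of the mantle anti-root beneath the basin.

By Archimedes' principle applied to the lithosphere: replacing crust with seawater at the top is compensated by replacing crust with mantle at the base: d (ρ_c − ρ_w) = a (ρ_m − ρ_c).
a = d (ρ_c − ρ_w)/(ρ_m − ρ_c) = 3.431 km × 1.71/0.63 = 9.31 km.

9.31 km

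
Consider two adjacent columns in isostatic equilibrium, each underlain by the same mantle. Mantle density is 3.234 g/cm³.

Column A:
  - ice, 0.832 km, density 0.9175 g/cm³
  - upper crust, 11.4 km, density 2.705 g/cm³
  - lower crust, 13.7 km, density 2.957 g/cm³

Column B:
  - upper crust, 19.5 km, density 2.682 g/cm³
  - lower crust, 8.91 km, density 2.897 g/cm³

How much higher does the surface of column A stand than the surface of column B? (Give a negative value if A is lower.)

For any compensation level in the mantle, the mantle terms cancel and isostasy reduces to e = (Σt_A − Σt_B) − (Σ(ρt)_A − Σ(ρt)_B) / ρ_m.
Σt_A = 25.932 km; Σt_B = 28.41 km; Σ(ρt)_A = 72.11126; Σ(ρt)_B = 78.11127 (in km·g/cm³).
e = (25.932 − 28.41) − (72.11126 − 78.11127) / 3.234 = −0.623 km.

−0.623 km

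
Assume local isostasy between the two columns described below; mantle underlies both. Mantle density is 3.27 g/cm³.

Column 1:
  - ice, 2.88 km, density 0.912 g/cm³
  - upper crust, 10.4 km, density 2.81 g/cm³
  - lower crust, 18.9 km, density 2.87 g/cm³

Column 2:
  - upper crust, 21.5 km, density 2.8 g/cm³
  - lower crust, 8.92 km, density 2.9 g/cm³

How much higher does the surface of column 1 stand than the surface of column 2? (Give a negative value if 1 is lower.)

1.75 km

For any compensation level in the mantle, the mantle terms cancel and isostasy reduces to e = (Σt_1 − Σt_2) − (Σ(ρt)_1 − Σ(ρt)_2) / ρ_m.
Σt_1 = 32.18 km; Σt_2 = 30.42 km; Σ(ρt)_1 = 86.09356; Σ(ρt)_2 = 86.068 (in km·g/cm³).
e = (32.18 − 30.42) − (86.09356 − 86.068) / 3.27 = 1.75 km.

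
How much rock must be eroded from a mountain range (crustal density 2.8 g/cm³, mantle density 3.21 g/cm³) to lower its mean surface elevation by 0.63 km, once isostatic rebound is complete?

Net drop Δ = e − u = e − e ρ_c/ρ_m = e (ρ_m − ρ_c)/ρ_m.
e = Δ ρ_m/(ρ_m − ρ_c) = 0.63 km × 3.21/0.41 = 4.93 km.

4.93 km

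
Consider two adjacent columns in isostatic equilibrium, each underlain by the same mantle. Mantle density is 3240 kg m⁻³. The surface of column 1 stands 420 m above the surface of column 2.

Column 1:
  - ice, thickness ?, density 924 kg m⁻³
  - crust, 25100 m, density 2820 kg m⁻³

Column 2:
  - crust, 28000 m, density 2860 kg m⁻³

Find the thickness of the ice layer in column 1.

630 m

Take the compensation level at the base of the deeper column (depth z_c below the surface of column 1) and equate Σ ρ_i t_i down to z_c; mantle fills any gap and the z_c terms cancel.
Column 1: x×924 + 25100×2820 + (z_c − 25100 − x)×3240
Column 2: 420×0 + 28000×2860 + (z_c − 420 − 28000)×3240
The z_c×3240 term appears on both sides and cancels. Collect the known terms of each column as K = Σ(ρt)_known − 3240 × (depth of known layers): K_1 = 70782000 − 3240×25100 = −10542000; K_2 = 80080000 − 3240×(420 + 28000) = −12000800.
Balance: K_1 − x×(3240 − 924) = K_2, so x = (K_1 − K_2)/(3240 − 924) = 1458800/2316 = 630 m.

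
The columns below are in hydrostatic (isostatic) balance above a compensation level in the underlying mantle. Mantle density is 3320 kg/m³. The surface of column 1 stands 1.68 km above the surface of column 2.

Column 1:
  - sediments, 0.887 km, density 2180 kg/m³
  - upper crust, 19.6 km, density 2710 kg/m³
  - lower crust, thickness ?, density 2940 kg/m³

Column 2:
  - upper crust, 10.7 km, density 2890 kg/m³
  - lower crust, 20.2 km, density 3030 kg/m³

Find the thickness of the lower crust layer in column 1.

Take the compensation level at the base of the deeper column (depth z_c below the surface of column 1) and equate Σ ρ_i t_i down to z_c; mantle fills any gap and the z_c terms cancel.
Column 1: 0.887×2180 + 19.6×2710 + x×2940 + (z_c − 20.487 − x)×3320
Column 2: 1.68×0 + 10.7×2890 + 20.2×3030 + (z_c − 1.68 − 30.9)×3320
The z_c×3320 term appears on both sides and cancels. Collect the known terms of each column as K = Σ(ρt)_known − 3320 × (depth of known layers): K_1 = 55049.66 − 3320×20.487 = −12967.18; K_2 = 92129 − 3320×(1.68 + 30.9) = −16036.6.
Balance: K_1 − x×(3320 − 2940) = K_2, so x = (K_1 − K_2)/(3320 − 2940) = 3069.42/380 = 8.08 km.

8.08 km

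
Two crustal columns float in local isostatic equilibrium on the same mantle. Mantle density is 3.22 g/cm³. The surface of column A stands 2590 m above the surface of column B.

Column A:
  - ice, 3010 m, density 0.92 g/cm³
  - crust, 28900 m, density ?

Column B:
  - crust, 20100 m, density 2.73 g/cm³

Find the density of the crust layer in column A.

Take the compensation level at the base of the deeper column (depth z_c below the surface of column A) and equate Σ ρ_i t_i down to z_c; mantle fills any gap and the z_c terms cancel.
Column A: 3010×0.92 + 28900×ρ + (z_c − 31910)×3.22
Column B: 2590×0 + 20100×2.73 + (z_c − 2590 − 20100)×3.22
The z_c×3.22 term appears on both sides and cancels. Collect the known terms of each column as K = Σ(ρt)_known − 3.22 × (depth of known layers): K_A = 2769.2 − 3.22×31910 = −99981; K_B = 54873 − 3.22×(2590 + 20100) = −18188.8.
Balance: K_A + 28900×ρ = K_B, so ρ = (K_B − K_A)/28900 = 81792.2/28900 = 2.83 g/cm³.

2.83 g/cm³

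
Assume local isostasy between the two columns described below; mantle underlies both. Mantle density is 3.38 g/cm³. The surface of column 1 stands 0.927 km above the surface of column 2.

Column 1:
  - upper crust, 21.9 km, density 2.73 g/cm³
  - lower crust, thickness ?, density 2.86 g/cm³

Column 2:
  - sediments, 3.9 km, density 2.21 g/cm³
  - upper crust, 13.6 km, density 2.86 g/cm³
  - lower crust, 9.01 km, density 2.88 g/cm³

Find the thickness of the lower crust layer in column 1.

9.69 km

Take the compensation level at the base of the deeper column (depth z_c below the surface of column 1) and equate Σ ρ_i t_i down to z_c; mantle fills any gap and the z_c terms cancel.
Column 1: 21.9×2.73 + x×2.86 + (z_c − 21.9 − x)×3.38
Column 2: 0.927×0 + 3.9×2.21 + 13.6×2.86 + 9.01×2.88 + (z_c − 0.927 − 26.51)×3.38
The z_c×3.38 term appears on both sides and cancels. Collect the known terms of each column as K = Σ(ρt)_known − 3.38 × (depth of known layers): K_1 = 59.787 − 3.38×21.9 = −14.235; K_2 = 73.4638 − 3.38×(0.927 + 26.51) = −19.27326.
Balance: K_1 − x×(3.38 − 2.86) = K_2, so x = (K_1 − K_2)/(3.38 − 2.86) = 5.03826/0.52 = 9.69 km.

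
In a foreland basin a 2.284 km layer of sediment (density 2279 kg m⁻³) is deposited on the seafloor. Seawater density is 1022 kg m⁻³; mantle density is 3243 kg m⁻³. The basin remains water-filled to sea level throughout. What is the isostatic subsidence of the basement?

1.29 km

Submarine loading: the sediment displaces seawater, and the subsidence is in turn flooded, so s (ρ_m − ρ_w) = t (ρ_sed − ρ_w).
s = 2.284 km × (2279 − 1022) / (3243 − 1022) = 1.29 km.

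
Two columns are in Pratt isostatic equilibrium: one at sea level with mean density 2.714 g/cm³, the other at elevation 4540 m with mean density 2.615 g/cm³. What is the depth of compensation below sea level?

ρ_ref D = ρ (D + h) → D (ρ_ref − ρ) = ρ h.
D = ρ h/(ρ_ref − ρ) = 2.615 × 4540 m/(2.714 − 2.615) = 120000 m.

120000 m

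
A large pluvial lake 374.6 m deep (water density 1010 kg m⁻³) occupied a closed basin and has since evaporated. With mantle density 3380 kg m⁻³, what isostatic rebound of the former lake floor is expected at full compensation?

112 m

u = d ρ_w/ρ_m = 374.6 m × 1010/3380 = 112 m.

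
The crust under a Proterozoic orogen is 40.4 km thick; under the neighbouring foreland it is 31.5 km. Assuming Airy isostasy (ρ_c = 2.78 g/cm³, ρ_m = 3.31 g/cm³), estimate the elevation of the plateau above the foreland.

1.43 km

Excess crust Δ = 40.4 km − 31.5 km = 8.9 km, split between elevation h and root r with h + r = Δ.
Airy balance ρ_c h = (ρ_m − ρ_c) r gives r = h ρ_c/(ρ_m − ρ_c), so h (1 + ρ_c/(ρ_m − ρ_c)) = Δ, i.e. h = Δ (ρ_m − ρ_c)/ρ_m.
h = 8.9 km × 0.53/3.31 = 1.43 km.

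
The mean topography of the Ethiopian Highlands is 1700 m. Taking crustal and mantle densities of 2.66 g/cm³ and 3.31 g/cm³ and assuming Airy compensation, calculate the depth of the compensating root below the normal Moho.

6960 m

Isostatic balance requires: the weight of the topography is balanced by the buoyancy of the root, ρ_c h = (ρ_m − ρ_c) r.
r = h · ρ_c / (ρ_m − ρ_c) = 1700 m × 2.66 / (3.31 − 2.66) = 6960 m.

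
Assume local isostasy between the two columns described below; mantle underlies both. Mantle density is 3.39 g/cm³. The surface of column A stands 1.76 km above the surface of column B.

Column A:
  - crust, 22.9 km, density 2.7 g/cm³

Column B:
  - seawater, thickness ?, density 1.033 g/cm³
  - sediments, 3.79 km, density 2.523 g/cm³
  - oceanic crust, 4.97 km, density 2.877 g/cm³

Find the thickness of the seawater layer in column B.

Take the compensation level at the base of the deeper column (depth z_c below the surface of column A) and equate Σ ρ_i t_i down to z_c; mantle fills any gap and the z_c terms cancel.
Column A: 22.9×2.7 + (z_c − 22.9)×3.39
Column B: 1.76×0 + x×1.033 + 3.79×2.523 + 4.97×2.877 + (z_c − 1.76 − 8.76 − x)×3.39
The z_c×3.39 term appears on both sides and cancels. Collect the known terms of each column as K = Σ(ρt)_known − 3.39 × (depth of known layers): K_A = 61.83 − 3.39×22.9 = −15.801; K_B = 23.86086 − 3.39×(1.76 + 8.76) = −11.80194.
Balance: K_A = K_B − x×(3.39 − 1.033), so x = (K_B − K_A)/(3.39 − 1.033) = 3.99906/2.357 = 1.7 km.

1.7 km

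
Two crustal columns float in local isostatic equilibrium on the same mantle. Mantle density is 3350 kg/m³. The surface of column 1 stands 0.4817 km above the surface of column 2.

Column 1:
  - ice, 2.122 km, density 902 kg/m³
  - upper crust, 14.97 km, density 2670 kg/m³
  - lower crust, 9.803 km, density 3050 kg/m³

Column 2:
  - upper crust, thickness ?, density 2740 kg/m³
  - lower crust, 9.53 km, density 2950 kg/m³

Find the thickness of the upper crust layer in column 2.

Take the compensation level at the base of the deeper column (depth z_c below the surface of column 1) and equate Σ ρ_i t_i down to z_c; mantle fills any gap and the z_c terms cancel.
Column 1: 2.122×902 + 14.97×2670 + 9.803×3050 + (z_c − 26.895)×3350
Column 2: 0.4817×0 + x×2740 + 9.53×2950 + (z_c − 0.4817 − 9.53 − x)×3350
The z_c×3350 term appears on both sides and cancels. Collect the known terms of each column as K = Σ(ρt)_known − 3350 × (depth of known layers): K_1 = 71783.094 − 3350×26.895 = −18315.156; K_2 = 28113.5 − 3350×(0.4817 + 9.53) = −5425.695.
Balance: K_1 = K_2 − x×(3350 − 2740), so x = (K_2 − K_1)/(3350 − 2740) = 12889.5/610 = 21.1 km.

21.1 km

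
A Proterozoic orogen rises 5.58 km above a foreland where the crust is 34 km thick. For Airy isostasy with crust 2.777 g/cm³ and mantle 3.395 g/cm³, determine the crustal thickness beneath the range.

Root depth r = h ρ_c / (ρ_m − ρ_c) = 5.58 km × 2.777 / 0.618 = 25.07 km.
Total thickness = T + h + r = 34 km + 5.58 km + 25.07 km = 64.7 km.

64.7 km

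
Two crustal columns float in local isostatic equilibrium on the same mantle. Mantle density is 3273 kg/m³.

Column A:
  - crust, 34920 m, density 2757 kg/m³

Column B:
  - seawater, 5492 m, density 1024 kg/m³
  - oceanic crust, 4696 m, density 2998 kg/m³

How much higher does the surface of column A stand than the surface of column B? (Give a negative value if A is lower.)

For any compensation level in the mantle, the mantle terms cancel and isostasy reduces to e = (Σt_A − Σt_B) − (Σ(ρt)_A − Σ(ρt)_B) / ρ_m.
Σt_A = 34920 m; Σt_B = 10188 m; Σ(ρt)_A = 96274440; Σ(ρt)_B = 19702416 (in m·kg/m³).
e = (34920 − 10188) − (96274440 − 19702416) / 3273 = 1340 m.

1340 m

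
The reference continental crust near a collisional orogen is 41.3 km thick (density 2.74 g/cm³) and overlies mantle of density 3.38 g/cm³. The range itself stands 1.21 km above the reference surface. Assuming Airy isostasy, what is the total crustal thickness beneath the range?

Root depth r = h ρ_c / (ρ_m − ρ_c) = 1.21 km × 2.74 / 0.64 = 5.18 km.
Total thickness = T + h + r = 41.3 km + 1.21 km + 5.18 km = 47.7 km.

47.7 km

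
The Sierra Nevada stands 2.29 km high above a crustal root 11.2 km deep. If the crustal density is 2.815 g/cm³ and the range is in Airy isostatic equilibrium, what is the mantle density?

Airy balance: ρ_c h = (ρ_m − ρ_c) r → ρ_m = ρ_c (1 + h/r).
ρ_m = 2.815 × (1 + 2.29 km/11.2 km) = 3.39 g/cm³.

3.39 g/cm³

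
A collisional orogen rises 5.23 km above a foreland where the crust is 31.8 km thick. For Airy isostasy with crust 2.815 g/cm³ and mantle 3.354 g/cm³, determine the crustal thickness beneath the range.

Root depth r = h ρ_c / (ρ_m − ρ_c) = 5.23 km × 2.815 / 0.539 = 27.31 km.
Total thickness = T + h + r = 31.8 km + 5.23 km + 27.31 km = 64.3 km.

64.3 km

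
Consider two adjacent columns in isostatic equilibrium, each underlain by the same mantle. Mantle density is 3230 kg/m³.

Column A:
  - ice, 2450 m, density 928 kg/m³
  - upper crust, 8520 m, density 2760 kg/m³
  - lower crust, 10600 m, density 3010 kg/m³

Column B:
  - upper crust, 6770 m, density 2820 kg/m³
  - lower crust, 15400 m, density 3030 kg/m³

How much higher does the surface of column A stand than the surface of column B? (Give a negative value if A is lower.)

1890 m

For any compensation level in the mantle, the mantle terms cancel and isostasy reduces to e = (Σt_A − Σt_B) − (Σ(ρt)_A − Σ(ρt)_B) / ρ_m.
Σt_A = 21570 m; Σt_B = 22170 m; Σ(ρt)_A = 57694800; Σ(ρt)_B = 65753400 (in m·kg/m³).
e = (21570 − 22170) − (57694800 − 65753400) / 3230 = 1890 m.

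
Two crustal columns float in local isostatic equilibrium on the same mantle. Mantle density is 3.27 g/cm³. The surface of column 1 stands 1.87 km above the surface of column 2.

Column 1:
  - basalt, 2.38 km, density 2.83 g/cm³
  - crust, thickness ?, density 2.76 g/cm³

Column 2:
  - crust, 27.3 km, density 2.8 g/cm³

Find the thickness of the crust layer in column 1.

Take the compensation level at the base of the deeper column (depth z_c below the surface of column 1) and equate Σ ρ_i t_i down to z_c; mantle fills any gap and the z_c terms cancel.
Column 1: 2.38×2.83 + x×2.76 + (z_c − 2.38 − x)×3.27
Column 2: 1.87×0 + 27.3×2.8 + (z_c − 1.87 − 27.3)×3.27
The z_c×3.27 term appears on both sides and cancels. Collect the known terms of each column as K = Σ(ρt)_known − 3.27 × (depth of known layers): K_1 = 6.7354 − 3.27×2.38 = −1.0472; K_2 = 76.44 − 3.27×(1.87 + 27.3) = −18.9459.
Balance: K_1 − x×(3.27 − 2.76) = K_2, so x = (K_1 − K_2)/(3.27 − 2.76) = 17.8987/0.51 = 35.1 km.

35.1 km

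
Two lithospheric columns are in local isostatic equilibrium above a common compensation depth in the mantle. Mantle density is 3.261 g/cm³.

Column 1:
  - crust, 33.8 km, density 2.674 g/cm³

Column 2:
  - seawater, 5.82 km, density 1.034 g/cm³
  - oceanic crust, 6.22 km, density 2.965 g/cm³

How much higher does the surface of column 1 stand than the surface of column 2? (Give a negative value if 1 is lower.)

1.55 km

For any compensation level in the mantle, the mantle terms cancel and isostasy reduces to e = (Σt_1 − Σt_2) − (Σ(ρt)_1 − Σ(ρt)_2) / ρ_m.
Σt_1 = 33.8 km; Σt_2 = 12.04 km; Σ(ρt)_1 = 90.3812; Σ(ρt)_2 = 24.46018 (in km·g/cm³).
e = (33.8 − 12.04) − (90.3812 − 24.46018) / 3.261 = 1.55 km.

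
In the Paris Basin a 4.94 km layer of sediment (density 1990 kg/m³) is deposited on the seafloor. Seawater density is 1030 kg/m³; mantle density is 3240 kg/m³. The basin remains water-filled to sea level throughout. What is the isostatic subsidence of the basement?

Submarine loading: the sediment displaces seawater, and the subsidence is in turn flooded, so s (ρ_m − ρ_w) = t (ρ_sed − ρ_w).
s = 4.94 km × (1990 − 1030) / (3240 − 1030) = 2.15 km.

2.15 km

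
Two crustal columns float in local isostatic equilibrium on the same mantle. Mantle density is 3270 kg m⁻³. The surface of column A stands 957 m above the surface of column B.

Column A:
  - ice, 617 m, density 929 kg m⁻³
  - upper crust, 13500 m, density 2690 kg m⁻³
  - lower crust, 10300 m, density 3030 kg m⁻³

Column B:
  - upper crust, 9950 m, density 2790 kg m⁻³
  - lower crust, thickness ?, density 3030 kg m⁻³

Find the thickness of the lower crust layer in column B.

16000 m

Take the compensation level at the base of the deeper column (depth z_c below the surface of column A) and equate Σ ρ_i t_i down to z_c; mantle fills any gap and the z_c terms cancel.
Column A: 617×929 + 13500×2690 + 10300×3030 + (z_c − 24417)×3270
Column B: 957×0 + 9950×2790 + x×3030 + (z_c − 957 − 9950 − x)×3270
The z_c×3270 term appears on both sides and cancels. Collect the known terms of each column as K = Σ(ρt)_known − 3270 × (depth of known layers): K_A = 68097193 − 3270×24417 = −11746397; K_B = 27760500 − 3270×(957 + 9950) = −7905390.
Balance: K_A = K_B − x×(3270 − 3030), so x = (K_B − K_A)/(3270 − 3030) = 3841010/240 = 16000 m.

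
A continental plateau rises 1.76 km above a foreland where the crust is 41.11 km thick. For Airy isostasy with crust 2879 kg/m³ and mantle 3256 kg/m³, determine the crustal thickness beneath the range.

56.3 km

Root depth r = h ρ_c / (ρ_m − ρ_c) = 1.76 km × 2879 / 377 = 13.44 km.
Total thickness = T + h + r = 41.11 km + 1.76 km + 13.44 km = 56.3 km.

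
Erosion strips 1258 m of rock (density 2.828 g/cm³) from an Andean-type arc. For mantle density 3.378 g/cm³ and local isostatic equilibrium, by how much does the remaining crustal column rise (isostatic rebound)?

Unloading: uplift u = e ρ_c/ρ_m = 1258 m × 2.828/3.378 = 1050 m.

1050 m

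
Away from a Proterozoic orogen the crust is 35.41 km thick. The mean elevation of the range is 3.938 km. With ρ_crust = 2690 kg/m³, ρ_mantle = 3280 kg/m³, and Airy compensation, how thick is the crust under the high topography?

Root depth r = h ρ_c / (ρ_m − ρ_c) = 3.938 km × 2690 / 590 = 17.95 km.
Total thickness = T + h + r = 35.41 km + 3.938 km + 17.95 km = 57.3 km.

57.3 km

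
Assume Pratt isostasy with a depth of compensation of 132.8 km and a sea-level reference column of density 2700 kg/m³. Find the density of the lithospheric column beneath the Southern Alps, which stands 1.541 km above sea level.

2670 kg/m³

Pratt balance: ρ_ref D = ρ (D + h).
ρ = ρ_ref D/(D + h) = 2700 × 132.8 km/(132.8 km + 1.541 km) = 2670 kg/m³.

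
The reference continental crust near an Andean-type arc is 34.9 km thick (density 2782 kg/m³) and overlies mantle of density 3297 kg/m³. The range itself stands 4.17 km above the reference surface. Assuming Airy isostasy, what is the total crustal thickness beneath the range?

Root depth r = h ρ_c / (ρ_m − ρ_c) = 4.17 km × 2782 / 515 = 22.53 km.
Total thickness = T + h + r = 34.9 km + 4.17 km + 22.53 km = 61.6 km.

61.6 km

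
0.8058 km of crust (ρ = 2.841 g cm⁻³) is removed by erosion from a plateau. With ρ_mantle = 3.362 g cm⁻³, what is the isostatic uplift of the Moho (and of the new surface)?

Unloading: uplift u = e ρ_c/ρ_m = 0.8058 km × 2.841/3.362 = 0.681 km.

0.681 km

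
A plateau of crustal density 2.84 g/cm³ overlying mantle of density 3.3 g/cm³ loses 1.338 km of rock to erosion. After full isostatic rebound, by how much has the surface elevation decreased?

0.187 km

Rebound u = e ρ_c/ρ_m = 1.338 km × 2.84/3.3 = 1.151 km.
Net surface drop = e − u = 1.338 km − 1.151 km = e (ρ_m − ρ_c)/ρ_m = 0.187 km.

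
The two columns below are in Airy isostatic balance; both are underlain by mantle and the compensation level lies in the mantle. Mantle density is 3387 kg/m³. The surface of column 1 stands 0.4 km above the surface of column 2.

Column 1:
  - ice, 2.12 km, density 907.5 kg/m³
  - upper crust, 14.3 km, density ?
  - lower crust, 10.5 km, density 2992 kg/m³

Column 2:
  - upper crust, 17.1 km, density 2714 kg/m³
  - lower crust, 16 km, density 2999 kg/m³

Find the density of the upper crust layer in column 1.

2710 kg/m³

Take the compensation level at the base of the deeper column (depth z_c below the surface of column 1) and equate Σ ρ_i t_i down to z_c; mantle fills any gap and the z_c terms cancel.
Column 1: 2.12×907.5 + 14.3×ρ + 10.5×2992 + (z_c − 26.92)×3387
Column 2: 0.4×0 + 17.1×2714 + 16×2999 + (z_c − 0.4 − 33.1)×3387
The z_c×3387 term appears on both sides and cancels. Collect the known terms of each column as K = Σ(ρt)_known − 3387 × (depth of known layers): K_1 = 33339.9 − 3387×26.92 = −57838.14; K_2 = 94393.4 − 3387×(0.4 + 33.1) = −19071.1.
Balance: K_1 + 14.3×ρ = K_2, so ρ = (K_2 − K_1)/14.3 = 38767/14.3 = 2710 kg/m³.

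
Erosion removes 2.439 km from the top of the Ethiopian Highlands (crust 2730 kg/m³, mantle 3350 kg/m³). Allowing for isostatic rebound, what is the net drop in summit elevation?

0.451 km

Rebound u = e ρ_c/ρ_m = 2.439 km × 2730/3350 = 1.988 km.
Net surface drop = e − u = 2.439 km − 1.988 km = e (ρ_m − ρ_c)/ρ_m = 0.451 km.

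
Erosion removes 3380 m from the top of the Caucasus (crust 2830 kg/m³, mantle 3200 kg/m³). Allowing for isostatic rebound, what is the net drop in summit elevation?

391 m

Rebound u = e ρ_c/ρ_m = 3380 m × 2830/3200 = 2989 m.
Net surface drop = e − u = 3380 m − 2989 m = e (ρ_m − ρ_c)/ρ_m = 391 m.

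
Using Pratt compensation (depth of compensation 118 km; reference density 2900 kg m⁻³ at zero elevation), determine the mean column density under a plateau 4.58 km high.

2790 kg m⁻³

Pratt balance: ρ_ref D = ρ (D + h).
ρ = ρ_ref D/(D + h) = 2900 × 118 km/(118 km + 4.58 km) = 2790 kg m⁻³.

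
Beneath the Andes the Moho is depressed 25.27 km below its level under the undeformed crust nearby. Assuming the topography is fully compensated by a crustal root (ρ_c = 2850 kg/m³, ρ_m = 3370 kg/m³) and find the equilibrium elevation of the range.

Balancing pressure at the compensation depth: ρ_c h = (ρ_m − ρ_c) r.
h = r (ρ_m − ρ_c) / ρ_c = 25.27 km × (3370 − 2850) / 2850 = 4.61 km.

4.61 km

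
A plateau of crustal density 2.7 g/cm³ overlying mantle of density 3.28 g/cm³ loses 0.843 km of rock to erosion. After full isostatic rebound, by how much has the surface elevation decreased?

0.149 km

Rebound u = e ρ_c/ρ_m = 0.843 km × 2.7/3.28 = 0.6939 km.
Net surface drop = e − u = 0.843 km − 0.6939 km = e (ρ_m − ρ_c)/ρ_m = 0.149 km.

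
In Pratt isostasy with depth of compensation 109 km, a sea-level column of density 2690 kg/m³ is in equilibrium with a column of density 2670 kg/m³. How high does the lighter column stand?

0.816 km

ρ_ref D = ρ (D + h) → h = D (ρ_ref − ρ)/ρ.
h = 109 km × (2690 − 2670)/2670 = 0.816 km.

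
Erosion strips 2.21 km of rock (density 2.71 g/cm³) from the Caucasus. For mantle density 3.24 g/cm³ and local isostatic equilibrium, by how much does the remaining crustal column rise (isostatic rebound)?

1.85 km

Unloading: uplift u = e ρ_c/ρ_m = 2.21 km × 2.71/3.24 = 1.85 km.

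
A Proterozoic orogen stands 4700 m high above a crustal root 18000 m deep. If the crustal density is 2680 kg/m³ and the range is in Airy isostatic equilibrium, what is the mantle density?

Airy balance: ρ_c h = (ρ_m − ρ_c) r → ρ_m = ρ_c (1 + h/r).
ρ_m = 2680 × (1 + 4700 m/18000 m) = 3380 kg/m³.

3380 kg/m³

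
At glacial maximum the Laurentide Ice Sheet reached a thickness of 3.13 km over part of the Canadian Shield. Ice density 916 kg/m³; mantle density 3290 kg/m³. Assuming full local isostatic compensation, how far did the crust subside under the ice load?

Equating mass per unit area of the two columns: the ice load ρ_ice t is balanced by mantle displaced below, ρ_m s.
s = t ρ_ice / ρ_m = 3.13 km × 916/3290 = 0.871 km.

0.871 km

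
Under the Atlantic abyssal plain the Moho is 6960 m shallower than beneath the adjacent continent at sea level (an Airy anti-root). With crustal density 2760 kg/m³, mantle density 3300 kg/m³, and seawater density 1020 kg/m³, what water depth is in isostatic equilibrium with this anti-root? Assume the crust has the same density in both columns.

Replacing a thickness d of crust by seawater at the top must be balanced by replacing crust with mantle at the base: d (ρ_c − ρ_w) = a (ρ_m − ρ_c).
d = a (ρ_m − ρ_c)/(ρ_c − ρ_w) = 6960 m × 540/1740 = 2160 m.

2160 m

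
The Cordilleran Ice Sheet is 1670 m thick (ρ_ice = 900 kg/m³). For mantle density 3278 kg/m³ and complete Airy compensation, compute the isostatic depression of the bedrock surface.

459 m

Equating mass per unit area of the two columns: the ice load ρ_ice t is balanced by mantle displaced below, ρ_m s.
s = t ρ_ice / ρ_m = 1670 m × 900/3278 = 459 m.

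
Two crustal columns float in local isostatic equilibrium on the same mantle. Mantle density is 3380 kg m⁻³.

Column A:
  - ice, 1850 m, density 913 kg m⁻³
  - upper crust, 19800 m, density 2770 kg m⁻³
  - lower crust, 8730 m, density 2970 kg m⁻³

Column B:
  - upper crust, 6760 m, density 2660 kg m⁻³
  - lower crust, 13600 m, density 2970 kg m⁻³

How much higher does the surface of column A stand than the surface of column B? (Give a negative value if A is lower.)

2890 m

For any compensation level in the mantle, the mantle terms cancel and isostasy reduces to e = (Σt_A − Σt_B) − (Σ(ρt)_A − Σ(ρt)_B) / ρ_m.
Σt_A = 30380 m; Σt_B = 20360 m; Σ(ρt)_A = 82463150; Σ(ρt)_B = 58373600 (in m·kg m⁻³).
e = (30380 − 20360) − (82463150 − 58373600) / 3380 = 2890 m.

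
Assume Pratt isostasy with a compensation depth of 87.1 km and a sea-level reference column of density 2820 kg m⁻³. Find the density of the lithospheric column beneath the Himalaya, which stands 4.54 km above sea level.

2680 kg m⁻³

Pratt balance: ρ_ref D = ρ (D + h).
ρ = ρ_ref D/(D + h) = 2820 × 87.1 km/(87.1 km + 4.54 km) = 2680 kg m⁻³.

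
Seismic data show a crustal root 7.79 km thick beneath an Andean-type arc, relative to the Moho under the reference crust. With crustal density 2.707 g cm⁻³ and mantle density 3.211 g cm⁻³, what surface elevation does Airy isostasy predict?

In Airy isostatic equilibrium: ρ_c h = (ρ_m − ρ_c) r.
h = r (ρ_m − ρ_c) / ρ_c = 7.79 km × (3.211 − 2.707) / 2.707 = 1.45 km.

1.45 km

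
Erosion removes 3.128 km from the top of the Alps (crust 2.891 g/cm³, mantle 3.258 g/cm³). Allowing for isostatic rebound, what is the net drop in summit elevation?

Rebound u = e ρ_c/ρ_m = 3.128 km × 2.891/3.258 = 2.776 km.
Net surface drop = e − u = 3.128 km − 2.776 km = e (ρ_m − ρ_c)/ρ_m = 0.352 km.

0.352 km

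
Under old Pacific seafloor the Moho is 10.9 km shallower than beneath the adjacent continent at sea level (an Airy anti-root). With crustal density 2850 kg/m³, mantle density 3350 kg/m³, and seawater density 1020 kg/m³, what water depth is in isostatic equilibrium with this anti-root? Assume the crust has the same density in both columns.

2.98 km

Replacing a thickness d of crust by seawater at the top must be balanced by replacing crust with mantle at the base: d (ρ_c − ρ_w) = a (ρ_m − ρ_c).
d = a (ρ_m − ρ_c)/(ρ_c − ρ_w) = 10.9 km × 500/1830 = 2.98 km.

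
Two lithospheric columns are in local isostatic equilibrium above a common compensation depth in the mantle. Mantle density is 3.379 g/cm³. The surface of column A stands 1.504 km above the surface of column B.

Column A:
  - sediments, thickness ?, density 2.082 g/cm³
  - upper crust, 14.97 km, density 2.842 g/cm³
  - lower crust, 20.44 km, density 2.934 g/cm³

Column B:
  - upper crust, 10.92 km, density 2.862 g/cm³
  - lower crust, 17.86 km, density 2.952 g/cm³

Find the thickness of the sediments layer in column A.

0.94 km

Take the compensation level at the base of the deeper column (depth z_c below the surface of column A) and equate Σ ρ_i t_i down to z_c; mantle fills any gap and the z_c terms cancel.
Column A: x×2.082 + 14.97×2.842 + 20.44×2.934 + (z_c − 35.41 − x)×3.379
Column B: 1.504×0 + 10.92×2.862 + 17.86×2.952 + (z_c − 1.504 − 28.78)×3.379
The z_c×3.379 term appears on both sides and cancels. Collect the known terms of each column as K = Σ(ρt)_known − 3.379 × (depth of known layers): K_A = 102.5157 − 3.379×35.41 = −17.13469; K_B = 83.97576 − 3.379×(1.504 + 28.78) = −18.353876.
Balance: K_A − x×(3.379 − 2.082) = K_B, so x = (K_A − K_B)/(3.379 − 2.082) = 1.21919/1.297 = 0.94 km.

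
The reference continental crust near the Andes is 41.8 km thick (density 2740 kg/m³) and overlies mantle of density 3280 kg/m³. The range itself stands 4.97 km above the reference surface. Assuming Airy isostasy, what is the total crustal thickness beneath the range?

72 km

Root depth r = h ρ_c / (ρ_m − ρ_c) = 4.97 km × 2740 / 540 = 25.22 km.
Total thickness = T + h + r = 41.8 km + 4.97 km + 25.22 km = 72 km.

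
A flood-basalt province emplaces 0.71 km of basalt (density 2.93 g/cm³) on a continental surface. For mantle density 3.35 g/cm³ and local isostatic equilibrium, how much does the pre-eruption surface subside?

0.621 km

Subaerial loading: s = t ρ_load / ρ_m.
s = 0.71 km × 2.93/3.35 = 0.621 km.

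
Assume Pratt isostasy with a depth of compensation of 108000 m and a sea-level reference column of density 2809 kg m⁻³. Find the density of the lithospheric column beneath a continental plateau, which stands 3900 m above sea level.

2710 kg m⁻³

Pratt balance: ρ_ref D = ρ (D + h).
ρ = ρ_ref D/(D + h) = 2809 × 108000 m/(108000 m + 3900 m) = 2710 kg m⁻³.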